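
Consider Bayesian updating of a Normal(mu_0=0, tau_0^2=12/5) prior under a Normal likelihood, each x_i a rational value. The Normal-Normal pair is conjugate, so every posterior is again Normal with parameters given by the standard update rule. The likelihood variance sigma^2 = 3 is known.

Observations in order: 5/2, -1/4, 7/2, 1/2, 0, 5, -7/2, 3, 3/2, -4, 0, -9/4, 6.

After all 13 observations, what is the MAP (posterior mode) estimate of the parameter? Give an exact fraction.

obs 1: x=5/2 → posterior Normal(10/9, 4/3)
obs 2: x=-1/4 → posterior Normal(9/13, 12/13)
obs 3: x=7/2 → posterior Normal(23/17, 12/17)
obs 4: x=1/2 → posterior Normal(25/21, 4/7)
obs 5: x=0 → posterior Normal(1, 12/25)
obs 6: x=5 → posterior Normal(45/29, 12/29)
obs 7: x=-7/2 → posterior Normal(31/33, 4/11)
obs 8: x=3 → posterior Normal(43/37, 12/37)
obs 9: x=3/2 → posterior Normal(49/41, 12/41)
obs 10: x=-4 → posterior Normal(11/15, 4/15)
obs 11: x=0 → posterior Normal(33/49, 12/49)
obs 12: x=-9/4 → posterior Normal(24/53, 12/53)
obs 13: x=6 → posterior Normal(16/19, 4/19)

16/19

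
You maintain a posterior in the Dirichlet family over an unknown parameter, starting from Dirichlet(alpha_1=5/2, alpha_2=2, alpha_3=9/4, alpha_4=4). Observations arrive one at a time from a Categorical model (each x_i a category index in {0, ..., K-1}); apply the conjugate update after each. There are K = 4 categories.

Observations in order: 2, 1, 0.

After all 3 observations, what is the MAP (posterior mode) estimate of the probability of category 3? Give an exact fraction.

4/13

obs 1: x=2 → posterior Dirichlet(5/2, 2, 13/4, 4)
obs 2: x=1 → posterior Dirichlet(5/2, 3, 13/4, 4)
obs 3: x=0 → posterior Dirichlet(7/2, 3, 13/4, 4)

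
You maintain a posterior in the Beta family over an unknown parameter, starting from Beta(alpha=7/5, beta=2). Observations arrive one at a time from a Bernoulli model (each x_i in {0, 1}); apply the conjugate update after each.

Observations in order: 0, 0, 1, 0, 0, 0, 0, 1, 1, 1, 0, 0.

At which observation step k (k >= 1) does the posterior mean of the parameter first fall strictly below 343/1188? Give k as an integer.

obs 1: x=0 → posterior Beta(7/5, 3)
obs 2: x=0 → posterior Beta(7/5, 4)
obs 3: x=1 → posterior Beta(12/5, 4)
obs 4: x=0 → posterior Beta(12/5, 5)
obs 5: x=0 → posterior Beta(12/5, 6)
obs 6: x=0 → posterior Beta(12/5, 7)
obs 7: x=0 → posterior Beta(12/5, 8)
obs 8: x=1 → posterior Beta(17/5, 8)
obs 9: x=1 → posterior Beta(22/5, 8)
obs 10: x=1 → posterior Beta(27/5, 8)
obs 11: x=0 → posterior Beta(27/5, 9)
obs 12: x=0 → posterior Beta(27/5, 10)

k = 2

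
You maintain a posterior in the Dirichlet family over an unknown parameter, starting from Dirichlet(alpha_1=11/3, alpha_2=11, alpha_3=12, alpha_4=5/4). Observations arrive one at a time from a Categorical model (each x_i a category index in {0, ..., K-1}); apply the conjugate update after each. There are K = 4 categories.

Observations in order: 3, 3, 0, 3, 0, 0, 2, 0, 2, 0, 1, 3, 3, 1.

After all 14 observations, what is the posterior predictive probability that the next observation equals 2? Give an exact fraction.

obs 1: x=3 → posterior Dirichlet(11/3, 11, 12, 9/4)
obs 2: x=3 → posterior Dirichlet(11/3, 11, 12, 13/4)
obs 3: x=0 → posterior Dirichlet(14/3, 11, 12, 13/4)
obs 4: x=3 → posterior Dirichlet(14/3, 11, 12, 17/4)
obs 5: x=0 → posterior Dirichlet(17/3, 11, 12, 17/4)
obs 6: x=0 → posterior Dirichlet(20/3, 11, 12, 17/4)
obs 7: x=2 → posterior Dirichlet(20/3, 11, 13, 17/4)
obs 8: x=0 → posterior Dirichlet(23/3, 11, 13, 17/4)
obs 9: x=2 → posterior Dirichlet(23/3, 11, 14, 17/4)
obs 10: x=0 → posterior Dirichlet(26/3, 11, 14, 17/4)
obs 11: x=1 → posterior Dirichlet(26/3, 12, 14, 17/4)
obs 12: x=3 → posterior Dirichlet(26/3, 12, 14, 21/4)
obs 13: x=3 → posterior Dirichlet(26/3, 12, 14, 25/4)
obs 14: x=1 → posterior Dirichlet(26/3, 13, 14, 25/4)

168/503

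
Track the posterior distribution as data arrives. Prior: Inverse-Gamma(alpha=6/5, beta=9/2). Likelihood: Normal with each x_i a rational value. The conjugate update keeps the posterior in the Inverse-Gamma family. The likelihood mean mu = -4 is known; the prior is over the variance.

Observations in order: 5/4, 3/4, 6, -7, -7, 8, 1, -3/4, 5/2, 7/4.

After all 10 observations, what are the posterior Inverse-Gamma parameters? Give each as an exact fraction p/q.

obs 1: x=5/4 → posterior Inverse-Gamma(17/10, 585/32)
obs 2: x=3/4 → posterior Inverse-Gamma(11/5, 473/16)
obs 3: x=6 → posterior Inverse-Gamma(27/10, 1273/16)
obs 4: x=-7 → posterior Inverse-Gamma(16/5, 1345/16)
obs 5: x=-7 → posterior Inverse-Gamma(37/10, 1417/16)
obs 6: x=8 → posterior Inverse-Gamma(21/5, 2569/16)
obs 7: x=1 → posterior Inverse-Gamma(47/10, 2769/16)
obs 8: x=-3/4 → posterior Inverse-Gamma(26/5, 5707/32)
obs 9: x=5/2 → posterior Inverse-Gamma(57/10, 6383/32)
obs 10: x=7/4 → posterior Inverse-Gamma(31/5, 216)

alpha=31/5, beta=216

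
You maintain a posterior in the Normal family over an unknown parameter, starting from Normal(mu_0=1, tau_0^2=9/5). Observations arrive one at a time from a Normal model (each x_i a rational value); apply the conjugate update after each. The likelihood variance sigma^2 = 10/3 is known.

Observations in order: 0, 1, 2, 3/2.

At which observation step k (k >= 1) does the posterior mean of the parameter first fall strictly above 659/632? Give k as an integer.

obs 1: x=0 → posterior Normal(50/77, 90/77)
obs 2: x=1 → posterior Normal(77/104, 45/52)
obs 3: x=2 → posterior Normal(1, 90/131)
obs 4: x=3/2 → posterior Normal(343/316, 45/79)

k = 4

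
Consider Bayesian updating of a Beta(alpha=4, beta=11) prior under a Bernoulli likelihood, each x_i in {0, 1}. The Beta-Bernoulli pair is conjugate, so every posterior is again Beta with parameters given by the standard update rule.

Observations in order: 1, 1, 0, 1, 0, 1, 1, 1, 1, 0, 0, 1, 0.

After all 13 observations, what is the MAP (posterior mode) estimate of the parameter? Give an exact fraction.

11/26

obs 1: x=1 → posterior Beta(5, 11)
obs 2: x=1 → posterior Beta(6, 11)
obs 3: x=0 → posterior Beta(6, 12)
obs 4: x=1 → posterior Beta(7, 12)
obs 5: x=0 → posterior Beta(7, 13)
obs 6: x=1 → posterior Beta(8, 13)
obs 7: x=1 → posterior Beta(9, 13)
obs 8: x=1 → posterior Beta(10, 13)
obs 9: x=1 → posterior Beta(11, 13)
obs 10: x=0 → posterior Beta(11, 14)
obs 11: x=0 → posterior Beta(11, 15)
obs 12: x=1 → posterior Beta(12, 15)
obs 13: x=0 → posterior Beta(12, 16)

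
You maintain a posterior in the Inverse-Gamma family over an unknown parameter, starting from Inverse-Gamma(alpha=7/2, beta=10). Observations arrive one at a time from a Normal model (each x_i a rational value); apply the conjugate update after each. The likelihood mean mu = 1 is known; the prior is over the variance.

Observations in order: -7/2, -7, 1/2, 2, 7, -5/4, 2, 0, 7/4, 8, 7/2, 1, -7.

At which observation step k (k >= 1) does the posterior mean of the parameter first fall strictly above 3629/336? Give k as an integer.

k = 2

obs 1: x=-7/2 → posterior Inverse-Gamma(4, 161/8)
obs 2: x=-7 → posterior Inverse-Gamma(9/2, 417/8)
obs 3: x=1/2 → posterior Inverse-Gamma(5, 209/4)
obs 4: x=2 → posterior Inverse-Gamma(11/2, 211/4)
obs 5: x=7 → posterior Inverse-Gamma(6, 283/4)
obs 6: x=-5/4 → posterior Inverse-Gamma(13/2, 2345/32)
obs 7: x=2 → posterior Inverse-Gamma(7, 2361/32)
obs 8: x=0 → posterior Inverse-Gamma(15/2, 2377/32)
obs 9: x=7/4 → posterior Inverse-Gamma(8, 1193/16)
obs 10: x=8 → posterior Inverse-Gamma(17/2, 1585/16)
obs 11: x=7/2 → posterior Inverse-Gamma(9, 1635/16)
obs 12: x=1 → posterior Inverse-Gamma(19/2, 1635/16)
obs 13: x=-7 → posterior Inverse-Gamma(10, 2147/16)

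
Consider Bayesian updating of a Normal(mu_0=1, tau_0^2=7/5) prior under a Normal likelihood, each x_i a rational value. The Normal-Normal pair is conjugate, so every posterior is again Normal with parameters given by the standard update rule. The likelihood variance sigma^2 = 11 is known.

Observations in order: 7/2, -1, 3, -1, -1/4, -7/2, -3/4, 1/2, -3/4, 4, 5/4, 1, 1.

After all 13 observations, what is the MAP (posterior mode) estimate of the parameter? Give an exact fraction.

obs 1: x=7/2 → posterior Normal(159/124, 77/62)
obs 2: x=-1 → posterior Normal(145/138, 77/69)
obs 3: x=3 → posterior Normal(187/152, 77/76)
obs 4: x=-1 → posterior Normal(173/166, 77/83)
obs 5: x=-1/4 → posterior Normal(113/120, 77/90)
obs 6: x=-7/2 → posterior Normal(241/388, 77/97)
obs 7: x=-3/4 → posterior Normal(55/104, 77/104)
obs 8: x=1/2 → posterior Normal(39/74, 77/111)
obs 9: x=-3/4 → posterior Normal(213/472, 77/118)
obs 10: x=4 → posterior Normal(13/20, 77/125)
obs 11: x=5/4 → posterior Normal(15/22, 7/12)
obs 12: x=1 → posterior Normal(97/139, 77/139)
obs 13: x=1 → posterior Normal(52/73, 77/146)

52/73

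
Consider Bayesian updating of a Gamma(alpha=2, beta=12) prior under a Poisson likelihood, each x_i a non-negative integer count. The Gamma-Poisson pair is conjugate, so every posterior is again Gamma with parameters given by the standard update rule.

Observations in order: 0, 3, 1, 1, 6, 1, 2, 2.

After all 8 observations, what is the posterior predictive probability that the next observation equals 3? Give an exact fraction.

obs 1: x=0 → posterior Gamma(2, 13)
obs 2: x=3 → posterior Gamma(5, 14)
obs 3: x=1 → posterior Gamma(6, 15)
obs 4: x=1 → posterior Gamma(7, 16)
obs 5: x=6 → posterior Gamma(13, 17)
obs 6: x=1 → posterior Gamma(14, 18)
obs 7: x=2 → posterior Gamma(16, 19)
obs 8: x=2 → posterior Gamma(18, 20)

99614720000000000000000000/1947529006128660840460374807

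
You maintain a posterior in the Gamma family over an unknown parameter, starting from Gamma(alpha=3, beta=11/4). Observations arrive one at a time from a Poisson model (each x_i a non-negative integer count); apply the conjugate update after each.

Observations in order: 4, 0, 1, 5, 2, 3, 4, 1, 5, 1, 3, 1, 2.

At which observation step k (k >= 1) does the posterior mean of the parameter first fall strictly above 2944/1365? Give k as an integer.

obs 1: x=4 → posterior Gamma(7, 15/4)
obs 2: x=0 → posterior Gamma(7, 19/4)
obs 3: x=1 → posterior Gamma(8, 23/4)
obs 4: x=5 → posterior Gamma(13, 27/4)
obs 5: x=2 → posterior Gamma(15, 31/4)
obs 6: x=3 → posterior Gamma(18, 35/4)
obs 7: x=4 → posterior Gamma(22, 39/4)
obs 8: x=1 → posterior Gamma(23, 43/4)
obs 9: x=5 → posterior Gamma(28, 47/4)
obs 10: x=1 → posterior Gamma(29, 51/4)
obs 11: x=3 → posterior Gamma(32, 55/4)
obs 12: x=1 → posterior Gamma(33, 59/4)
obs 13: x=2 → posterior Gamma(35, 63/4)

k = 7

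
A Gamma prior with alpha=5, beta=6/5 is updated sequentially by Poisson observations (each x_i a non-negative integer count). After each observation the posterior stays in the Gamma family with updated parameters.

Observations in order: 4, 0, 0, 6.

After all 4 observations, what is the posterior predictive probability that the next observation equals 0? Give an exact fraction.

1677259342285725925376/23465261991844685929951

obs 1: x=4 → posterior Gamma(9, 11/5)
obs 2: x=0 → posterior Gamma(9, 16/5)
obs 3: x=0 → posterior Gamma(9, 21/5)
obs 4: x=6 → posterior Gamma(15, 26/5)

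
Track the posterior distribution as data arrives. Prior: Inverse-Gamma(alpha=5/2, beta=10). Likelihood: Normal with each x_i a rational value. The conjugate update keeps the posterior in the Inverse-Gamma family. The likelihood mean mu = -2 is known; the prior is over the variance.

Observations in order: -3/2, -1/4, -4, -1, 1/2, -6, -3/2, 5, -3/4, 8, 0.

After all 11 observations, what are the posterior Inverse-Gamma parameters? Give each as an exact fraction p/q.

obs 1: x=-3/2 → posterior Inverse-Gamma(3, 81/8)
obs 2: x=-1/4 → posterior Inverse-Gamma(7/2, 373/32)
obs 3: x=-4 → posterior Inverse-Gamma(4, 437/32)
obs 4: x=-1 → posterior Inverse-Gamma(9/2, 453/32)
obs 5: x=1/2 → posterior Inverse-Gamma(5, 553/32)
obs 6: x=-6 → posterior Inverse-Gamma(11/2, 809/32)
obs 7: x=-3/2 → posterior Inverse-Gamma(6, 813/32)
obs 8: x=5 → posterior Inverse-Gamma(13/2, 1597/32)
obs 9: x=-3/4 → posterior Inverse-Gamma(7, 811/16)
obs 10: x=8 → posterior Inverse-Gamma(15/2, 1611/16)
obs 11: x=0 → posterior Inverse-Gamma(8, 1643/16)

alpha=8, beta=1643/16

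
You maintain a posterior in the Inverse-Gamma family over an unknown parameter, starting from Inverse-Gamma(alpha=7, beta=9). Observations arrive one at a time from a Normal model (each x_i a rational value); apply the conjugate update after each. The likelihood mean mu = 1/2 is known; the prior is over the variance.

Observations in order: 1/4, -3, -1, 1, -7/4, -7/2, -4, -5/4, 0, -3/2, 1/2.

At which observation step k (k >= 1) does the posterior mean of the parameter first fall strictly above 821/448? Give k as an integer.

k = 2

obs 1: x=1/4 → posterior Inverse-Gamma(15/2, 289/32)
obs 2: x=-3 → posterior Inverse-Gamma(8, 485/32)
obs 3: x=-1 → posterior Inverse-Gamma(17/2, 521/32)
obs 4: x=1 → posterior Inverse-Gamma(9, 525/32)
obs 5: x=-7/4 → posterior Inverse-Gamma(19/2, 303/16)
obs 6: x=-7/2 → posterior Inverse-Gamma(10, 431/16)
obs 7: x=-4 → posterior Inverse-Gamma(21/2, 593/16)
obs 8: x=-5/4 → posterior Inverse-Gamma(11, 1235/32)
obs 9: x=0 → posterior Inverse-Gamma(23/2, 1239/32)
obs 10: x=-3/2 → posterior Inverse-Gamma(12, 1303/32)
obs 11: x=1/2 → posterior Inverse-Gamma(25/2, 1303/32)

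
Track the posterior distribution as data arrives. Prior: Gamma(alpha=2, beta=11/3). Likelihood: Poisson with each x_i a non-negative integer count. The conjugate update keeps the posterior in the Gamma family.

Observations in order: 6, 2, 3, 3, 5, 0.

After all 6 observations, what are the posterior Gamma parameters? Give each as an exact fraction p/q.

obs 1: x=6 → posterior Gamma(8, 14/3)
obs 2: x=2 → posterior Gamma(10, 17/3)
obs 3: x=3 → posterior Gamma(13, 20/3)
obs 4: x=3 → posterior Gamma(16, 23/3)
obs 5: x=5 → posterior Gamma(21, 26/3)
obs 6: x=0 → posterior Gamma(21, 29/3)

alpha=21, beta=29/3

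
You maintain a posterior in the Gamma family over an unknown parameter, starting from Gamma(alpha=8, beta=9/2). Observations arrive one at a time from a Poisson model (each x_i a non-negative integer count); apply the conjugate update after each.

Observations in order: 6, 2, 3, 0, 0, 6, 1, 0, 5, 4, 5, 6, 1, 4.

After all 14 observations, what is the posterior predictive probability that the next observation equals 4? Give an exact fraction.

1371300710580496317062918977439808119910015482851179977524101779796920590942303502608/9188534916472084969853772134725444186434274390382550830076204765404168897376492599049

obs 1: x=6 → posterior Gamma(14, 11/2)
obs 2: x=2 → posterior Gamma(16, 13/2)
obs 3: x=3 → posterior Gamma(19, 15/2)
obs 4: x=0 → posterior Gamma(19, 17/2)
obs 5: x=0 → posterior Gamma(19, 19/2)
obs 6: x=6 → posterior Gamma(25, 21/2)
obs 7: x=1 → posterior Gamma(26, 23/2)
obs 8: x=0 → posterior Gamma(26, 25/2)
obs 9: x=5 → posterior Gamma(31, 27/2)
obs 10: x=4 → posterior Gamma(35, 29/2)
obs 11: x=5 → posterior Gamma(40, 31/2)
obs 12: x=6 → posterior Gamma(46, 33/2)
obs 13: x=1 → posterior Gamma(47, 35/2)
obs 14: x=4 → posterior Gamma(51, 37/2)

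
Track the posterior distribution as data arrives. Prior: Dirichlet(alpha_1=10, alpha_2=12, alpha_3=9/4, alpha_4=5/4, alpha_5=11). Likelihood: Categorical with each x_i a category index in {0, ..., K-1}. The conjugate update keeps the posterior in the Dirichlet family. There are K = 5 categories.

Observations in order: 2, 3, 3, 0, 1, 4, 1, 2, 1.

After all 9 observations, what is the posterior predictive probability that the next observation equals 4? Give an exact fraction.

obs 1: x=2 → posterior Dirichlet(10, 12, 13/4, 5/4, 11)
obs 2: x=3 → posterior Dirichlet(10, 12, 13/4, 9/4, 11)
obs 3: x=3 → posterior Dirichlet(10, 12, 13/4, 13/4, 11)
obs 4: x=0 → posterior Dirichlet(11, 12, 13/4, 13/4, 11)
obs 5: x=1 → posterior Dirichlet(11, 13, 13/4, 13/4, 11)
obs 6: x=4 → posterior Dirichlet(11, 13, 13/4, 13/4, 12)
obs 7: x=1 → posterior Dirichlet(11, 14, 13/4, 13/4, 12)
obs 8: x=2 → posterior Dirichlet(11, 14, 17/4, 13/4, 12)
obs 9: x=1 → posterior Dirichlet(11, 15, 17/4, 13/4, 12)

24/91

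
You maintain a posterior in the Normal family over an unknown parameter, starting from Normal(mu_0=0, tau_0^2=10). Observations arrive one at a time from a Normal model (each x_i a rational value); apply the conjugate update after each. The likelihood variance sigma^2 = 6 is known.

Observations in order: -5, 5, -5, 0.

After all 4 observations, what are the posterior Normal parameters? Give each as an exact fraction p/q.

obs 1: x=-5 → posterior Normal(-25/8, 15/4)
obs 2: x=5 → posterior Normal(0, 30/13)
obs 3: x=-5 → posterior Normal(-25/18, 5/3)
obs 4: x=0 → posterior Normal(-25/23, 30/23)

mu_0=-25/23, tau_0^2=30/23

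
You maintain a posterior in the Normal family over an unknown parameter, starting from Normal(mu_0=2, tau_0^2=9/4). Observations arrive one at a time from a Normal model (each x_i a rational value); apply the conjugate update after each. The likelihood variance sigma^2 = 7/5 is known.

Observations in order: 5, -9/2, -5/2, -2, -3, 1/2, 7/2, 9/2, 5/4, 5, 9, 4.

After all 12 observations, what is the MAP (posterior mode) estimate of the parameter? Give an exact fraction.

3959/2272

obs 1: x=5 → posterior Normal(281/73, 63/73)
obs 2: x=-9/2 → posterior Normal(157/236, 63/118)
obs 3: x=-5/2 → posterior Normal(-34/163, 63/163)
obs 4: x=-2 → posterior Normal(-31/52, 63/208)
obs 5: x=-3 → posterior Normal(-259/253, 63/253)
obs 6: x=1/2 → posterior Normal(-473/596, 63/298)
obs 7: x=7/2 → posterior Normal(-79/343, 9/49)
obs 8: x=9/2 → posterior Normal(247/776, 63/388)
obs 9: x=5/4 → posterior Normal(719/1732, 63/433)
obs 10: x=5 → posterior Normal(1619/1912, 63/478)
obs 11: x=9 → posterior Normal(3239/2092, 63/523)
obs 12: x=4 → posterior Normal(3959/2272, 63/568)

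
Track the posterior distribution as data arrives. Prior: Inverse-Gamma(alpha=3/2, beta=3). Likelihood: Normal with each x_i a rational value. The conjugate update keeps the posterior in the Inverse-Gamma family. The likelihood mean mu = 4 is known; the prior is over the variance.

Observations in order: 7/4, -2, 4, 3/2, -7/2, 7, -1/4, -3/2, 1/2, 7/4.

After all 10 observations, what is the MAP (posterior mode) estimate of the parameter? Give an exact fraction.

2947/240

obs 1: x=7/4 → posterior Inverse-Gamma(2, 177/32)
obs 2: x=-2 → posterior Inverse-Gamma(5/2, 753/32)
obs 3: x=4 → posterior Inverse-Gamma(3, 753/32)
obs 4: x=3/2 → posterior Inverse-Gamma(7/2, 853/32)
obs 5: x=-7/2 → posterior Inverse-Gamma(4, 1753/32)
obs 6: x=7 → posterior Inverse-Gamma(9/2, 1897/32)
obs 7: x=-1/4 → posterior Inverse-Gamma(5, 1093/16)
obs 8: x=-3/2 → posterior Inverse-Gamma(11/2, 1335/16)
obs 9: x=1/2 → posterior Inverse-Gamma(6, 1433/16)
obs 10: x=7/4 → posterior Inverse-Gamma(13/2, 2947/32)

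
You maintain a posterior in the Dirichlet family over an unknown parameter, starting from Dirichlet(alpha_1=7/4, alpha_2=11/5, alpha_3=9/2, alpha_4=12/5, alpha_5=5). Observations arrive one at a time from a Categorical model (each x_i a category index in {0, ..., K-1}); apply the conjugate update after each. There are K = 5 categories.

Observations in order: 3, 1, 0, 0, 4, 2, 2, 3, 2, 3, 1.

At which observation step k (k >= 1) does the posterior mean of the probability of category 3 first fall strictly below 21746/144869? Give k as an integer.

k = 7

obs 1: x=3 → posterior Dirichlet(7/4, 11/5, 9/2, 17/5, 5)
obs 2: x=1 → posterior Dirichlet(7/4, 16/5, 9/2, 17/5, 5)
obs 3: x=0 → posterior Dirichlet(11/4, 16/5, 9/2, 17/5, 5)
obs 4: x=0 → posterior Dirichlet(15/4, 16/5, 9/2, 17/5, 5)
obs 5: x=4 → posterior Dirichlet(15/4, 16/5, 9/2, 17/5, 6)
obs 6: x=2 → posterior Dirichlet(15/4, 16/5, 11/2, 17/5, 6)
obs 7: x=2 → posterior Dirichlet(15/4, 16/5, 13/2, 17/5, 6)
obs 8: x=3 → posterior Dirichlet(15/4, 16/5, 13/2, 22/5, 6)
obs 9: x=2 → posterior Dirichlet(15/4, 16/5, 15/2, 22/5, 6)
obs 10: x=3 → posterior Dirichlet(15/4, 16/5, 15/2, 27/5, 6)
obs 11: x=1 → posterior Dirichlet(15/4, 21/5, 15/2, 27/5, 6)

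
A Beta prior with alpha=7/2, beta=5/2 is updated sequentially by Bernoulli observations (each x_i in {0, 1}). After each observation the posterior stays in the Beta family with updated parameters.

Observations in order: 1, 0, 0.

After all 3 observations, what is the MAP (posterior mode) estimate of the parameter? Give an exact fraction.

1/2

obs 1: x=1 → posterior Beta(9/2, 5/2)
obs 2: x=0 → posterior Beta(9/2, 7/2)
obs 3: x=0 → posterior Beta(9/2, 9/2)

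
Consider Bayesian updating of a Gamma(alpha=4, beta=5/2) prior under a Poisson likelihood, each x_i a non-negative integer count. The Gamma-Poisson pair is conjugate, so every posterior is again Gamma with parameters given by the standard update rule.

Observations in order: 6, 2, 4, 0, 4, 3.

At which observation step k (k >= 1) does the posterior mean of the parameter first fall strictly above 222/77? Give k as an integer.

obs 1: x=6 → posterior Gamma(10, 7/2)
obs 2: x=2 → posterior Gamma(12, 9/2)
obs 3: x=4 → posterior Gamma(16, 11/2)
obs 4: x=0 → posterior Gamma(16, 13/2)
obs 5: x=4 → posterior Gamma(20, 15/2)
obs 6: x=3 → posterior Gamma(23, 17/2)

k = 3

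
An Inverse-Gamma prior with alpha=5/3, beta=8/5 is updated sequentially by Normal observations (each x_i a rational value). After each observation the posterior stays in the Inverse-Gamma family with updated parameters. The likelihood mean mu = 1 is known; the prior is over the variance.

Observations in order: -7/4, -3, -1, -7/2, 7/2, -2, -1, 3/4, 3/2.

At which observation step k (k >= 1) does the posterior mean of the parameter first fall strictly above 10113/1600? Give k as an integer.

obs 1: x=-7/4 → posterior Inverse-Gamma(13/6, 861/160)
obs 2: x=-3 → posterior Inverse-Gamma(8/3, 2141/160)
obs 3: x=-1 → posterior Inverse-Gamma(19/6, 2461/160)
obs 4: x=-7/2 → posterior Inverse-Gamma(11/3, 4081/160)
obs 5: x=7/2 → posterior Inverse-Gamma(25/6, 4581/160)
obs 6: x=-2 → posterior Inverse-Gamma(14/3, 5301/160)
obs 7: x=-1 → posterior Inverse-Gamma(31/6, 5621/160)
obs 8: x=3/4 → posterior Inverse-Gamma(17/3, 2813/80)
obs 9: x=3/2 → posterior Inverse-Gamma(37/6, 2823/80)

k = 2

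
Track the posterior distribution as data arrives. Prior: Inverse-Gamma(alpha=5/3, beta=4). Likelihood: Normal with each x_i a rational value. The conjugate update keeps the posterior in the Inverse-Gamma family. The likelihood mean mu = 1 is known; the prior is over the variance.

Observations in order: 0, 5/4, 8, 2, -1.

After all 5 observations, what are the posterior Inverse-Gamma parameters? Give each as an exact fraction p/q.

alpha=25/6, beta=1009/32

obs 1: x=0 → posterior Inverse-Gamma(13/6, 9/2)
obs 2: x=5/4 → posterior Inverse-Gamma(8/3, 145/32)
obs 3: x=8 → posterior Inverse-Gamma(19/6, 929/32)
obs 4: x=2 → posterior Inverse-Gamma(11/3, 945/32)
obs 5: x=-1 → posterior Inverse-Gamma(25/6, 1009/32)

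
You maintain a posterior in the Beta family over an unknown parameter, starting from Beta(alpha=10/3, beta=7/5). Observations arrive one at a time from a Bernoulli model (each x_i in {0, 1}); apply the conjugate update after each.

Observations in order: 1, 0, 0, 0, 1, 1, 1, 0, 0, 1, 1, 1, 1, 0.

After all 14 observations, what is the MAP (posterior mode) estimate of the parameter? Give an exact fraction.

155/251

obs 1: x=1 → posterior Beta(13/3, 7/5)
obs 2: x=0 → posterior Beta(13/3, 12/5)
obs 3: x=0 → posterior Beta(13/3, 17/5)
obs 4: x=0 → posterior Beta(13/3, 22/5)
obs 5: x=1 → posterior Beta(16/3, 22/5)
obs 6: x=1 → posterior Beta(19/3, 22/5)
obs 7: x=1 → posterior Beta(22/3, 22/5)
obs 8: x=0 → posterior Beta(22/3, 27/5)
obs 9: x=0 → posterior Beta(22/3, 32/5)
obs 10: x=1 → posterior Beta(25/3, 32/5)
obs 11: x=1 → posterior Beta(28/3, 32/5)
obs 12: x=1 → posterior Beta(31/3, 32/5)
obs 13: x=1 → posterior Beta(34/3, 32/5)
obs 14: x=0 → posterior Beta(34/3, 37/5)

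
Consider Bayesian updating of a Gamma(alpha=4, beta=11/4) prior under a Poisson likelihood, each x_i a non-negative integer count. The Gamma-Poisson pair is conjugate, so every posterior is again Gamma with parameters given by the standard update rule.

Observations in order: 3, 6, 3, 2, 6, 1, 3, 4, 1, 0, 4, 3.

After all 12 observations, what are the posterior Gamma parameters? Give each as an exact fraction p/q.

alpha=40, beta=59/4

obs 1: x=3 → posterior Gamma(7, 15/4)
obs 2: x=6 → posterior Gamma(13, 19/4)
obs 3: x=3 → posterior Gamma(16, 23/4)
obs 4: x=2 → posterior Gamma(18, 27/4)
obs 5: x=6 → posterior Gamma(24, 31/4)
obs 6: x=1 → posterior Gamma(25, 35/4)
obs 7: x=3 → posterior Gamma(28, 39/4)
obs 8: x=4 → posterior Gamma(32, 43/4)
obs 9: x=1 → posterior Gamma(33, 47/4)
obs 10: x=0 → posterior Gamma(33, 51/4)
obs 11: x=4 → posterior Gamma(37, 55/4)
obs 12: x=3 → posterior Gamma(40, 59/4)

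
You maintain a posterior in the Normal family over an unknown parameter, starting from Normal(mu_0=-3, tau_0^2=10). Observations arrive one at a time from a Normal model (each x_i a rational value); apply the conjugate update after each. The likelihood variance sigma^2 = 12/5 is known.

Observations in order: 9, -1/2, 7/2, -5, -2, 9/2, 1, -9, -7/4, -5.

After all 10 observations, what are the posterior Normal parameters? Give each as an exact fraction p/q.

mu_0=-597/1024, tau_0^2=15/64

obs 1: x=9 → posterior Normal(207/31, 60/31)
obs 2: x=-1/2 → posterior Normal(389/112, 15/14)
obs 3: x=7/2 → posterior Normal(94/27, 20/27)
obs 4: x=-5 → posterior Normal(157/106, 30/53)
obs 5: x=-2 → posterior Normal(107/131, 60/131)
obs 6: x=9/2 → posterior Normal(439/312, 5/13)
obs 7: x=1 → posterior Normal(489/362, 60/181)
obs 8: x=-9 → posterior Normal(39/412, 30/103)
obs 9: x=-7/4 → posterior Normal(-97/924, 20/77)
obs 10: x=-5 → posterior Normal(-597/1024, 15/64)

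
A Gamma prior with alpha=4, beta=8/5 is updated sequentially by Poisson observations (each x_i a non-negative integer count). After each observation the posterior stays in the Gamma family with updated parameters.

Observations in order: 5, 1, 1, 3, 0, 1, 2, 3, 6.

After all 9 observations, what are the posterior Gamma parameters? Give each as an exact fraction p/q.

obs 1: x=5 → posterior Gamma(9, 13/5)
obs 2: x=1 → posterior Gamma(10, 18/5)
obs 3: x=1 → posterior Gamma(11, 23/5)
obs 4: x=3 → posterior Gamma(14, 28/5)
obs 5: x=0 → posterior Gamma(14, 33/5)
obs 6: x=1 → posterior Gamma(15, 38/5)
obs 7: x=2 → posterior Gamma(17, 43/5)
obs 8: x=3 → posterior Gamma(20, 48/5)
obs 9: x=6 → posterior Gamma(26, 53/5)

alpha=26, beta=53/5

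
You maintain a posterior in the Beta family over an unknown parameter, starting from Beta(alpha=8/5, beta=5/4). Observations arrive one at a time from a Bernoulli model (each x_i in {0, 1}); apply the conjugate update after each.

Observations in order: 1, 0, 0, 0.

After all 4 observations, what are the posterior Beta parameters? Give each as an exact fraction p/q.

alpha=13/5, beta=17/4

obs 1: x=1 → posterior Beta(13/5, 5/4)
obs 2: x=0 → posterior Beta(13/5, 9/4)
obs 3: x=0 → posterior Beta(13/5, 13/4)
obs 4: x=0 → posterior Beta(13/5, 17/4)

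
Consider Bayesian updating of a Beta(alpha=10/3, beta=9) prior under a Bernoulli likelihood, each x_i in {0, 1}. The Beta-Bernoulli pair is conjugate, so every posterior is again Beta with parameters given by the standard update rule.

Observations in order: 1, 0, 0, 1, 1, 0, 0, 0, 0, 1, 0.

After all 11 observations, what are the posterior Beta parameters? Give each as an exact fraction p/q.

alpha=22/3, beta=16

obs 1: x=1 → posterior Beta(13/3, 9)
obs 2: x=0 → posterior Beta(13/3, 10)
obs 3: x=0 → posterior Beta(13/3, 11)
obs 4: x=1 → posterior Beta(16/3, 11)
obs 5: x=1 → posterior Beta(19/3, 11)
obs 6: x=0 → posterior Beta(19/3, 12)
obs 7: x=0 → posterior Beta(19/3, 13)
obs 8: x=0 → posterior Beta(19/3, 14)
obs 9: x=0 → posterior Beta(19/3, 15)
obs 10: x=1 → posterior Beta(22/3, 15)
obs 11: x=0 → posterior Beta(22/3, 16)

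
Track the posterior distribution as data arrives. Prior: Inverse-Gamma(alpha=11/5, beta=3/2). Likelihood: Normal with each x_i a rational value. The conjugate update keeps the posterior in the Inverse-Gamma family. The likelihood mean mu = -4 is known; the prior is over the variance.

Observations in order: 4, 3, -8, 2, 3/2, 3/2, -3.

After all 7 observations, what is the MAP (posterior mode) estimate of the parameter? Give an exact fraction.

2295/134

obs 1: x=4 → posterior Inverse-Gamma(27/10, 67/2)
obs 2: x=3 → posterior Inverse-Gamma(16/5, 58)
obs 3: x=-8 → posterior Inverse-Gamma(37/10, 66)
obs 4: x=2 → posterior Inverse-Gamma(21/5, 84)
obs 5: x=3/2 → posterior Inverse-Gamma(47/10, 793/8)
obs 6: x=3/2 → posterior Inverse-Gamma(26/5, 457/4)
obs 7: x=-3 → posterior Inverse-Gamma(57/10, 459/4)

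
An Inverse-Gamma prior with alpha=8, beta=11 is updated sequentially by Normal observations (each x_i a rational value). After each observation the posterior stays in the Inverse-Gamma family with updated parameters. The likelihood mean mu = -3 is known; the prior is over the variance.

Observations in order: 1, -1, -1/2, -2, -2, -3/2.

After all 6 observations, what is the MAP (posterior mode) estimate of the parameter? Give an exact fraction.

35/16

obs 1: x=1 → posterior Inverse-Gamma(17/2, 19)
obs 2: x=-1 → posterior Inverse-Gamma(9, 21)
obs 3: x=-1/2 → posterior Inverse-Gamma(19/2, 193/8)
obs 4: x=-2 → posterior Inverse-Gamma(10, 197/8)
obs 5: x=-2 → posterior Inverse-Gamma(21/2, 201/8)
obs 6: x=-3/2 → posterior Inverse-Gamma(11, 105/4)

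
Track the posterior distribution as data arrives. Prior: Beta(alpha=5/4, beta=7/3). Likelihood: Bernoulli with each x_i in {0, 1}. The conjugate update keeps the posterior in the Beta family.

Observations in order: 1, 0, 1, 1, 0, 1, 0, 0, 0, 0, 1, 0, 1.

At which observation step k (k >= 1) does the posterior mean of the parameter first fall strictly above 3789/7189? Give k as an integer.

k = 4

obs 1: x=1 → posterior Beta(9/4, 7/3)
obs 2: x=0 → posterior Beta(9/4, 10/3)
obs 3: x=1 → posterior Beta(13/4, 10/3)
obs 4: x=1 → posterior Beta(17/4, 10/3)
obs 5: x=0 → posterior Beta(17/4, 13/3)
obs 6: x=1 → posterior Beta(21/4, 13/3)
obs 7: x=0 → posterior Beta(21/4, 16/3)
obs 8: x=0 → posterior Beta(21/4, 19/3)
obs 9: x=0 → posterior Beta(21/4, 22/3)
obs 10: x=0 → posterior Beta(21/4, 25/3)
obs 11: x=1 → posterior Beta(25/4, 25/3)
obs 12: x=0 → posterior Beta(25/4, 28/3)
obs 13: x=1 → posterior Beta(29/4, 28/3)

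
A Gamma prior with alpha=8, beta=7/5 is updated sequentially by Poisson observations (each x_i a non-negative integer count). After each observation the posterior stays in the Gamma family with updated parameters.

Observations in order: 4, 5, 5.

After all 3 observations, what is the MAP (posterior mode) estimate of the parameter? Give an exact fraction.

105/22

obs 1: x=4 → posterior Gamma(12, 12/5)
obs 2: x=5 → posterior Gamma(17, 17/5)
obs 3: x=5 → posterior Gamma(22, 22/5)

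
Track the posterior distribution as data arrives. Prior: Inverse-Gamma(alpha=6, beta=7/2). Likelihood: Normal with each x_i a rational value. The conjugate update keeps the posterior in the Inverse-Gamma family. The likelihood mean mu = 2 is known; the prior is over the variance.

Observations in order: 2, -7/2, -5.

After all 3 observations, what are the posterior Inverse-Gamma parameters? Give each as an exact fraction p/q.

alpha=15/2, beta=345/8

obs 1: x=2 → posterior Inverse-Gamma(13/2, 7/2)
obs 2: x=-7/2 → posterior Inverse-Gamma(7, 149/8)
obs 3: x=-5 → posterior Inverse-Gamma(15/2, 345/8)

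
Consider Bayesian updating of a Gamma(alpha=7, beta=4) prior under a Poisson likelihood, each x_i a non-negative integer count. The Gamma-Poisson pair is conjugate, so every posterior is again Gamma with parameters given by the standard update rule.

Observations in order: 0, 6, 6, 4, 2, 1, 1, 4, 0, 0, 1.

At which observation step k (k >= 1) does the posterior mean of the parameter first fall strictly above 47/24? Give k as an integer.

k = 2

obs 1: x=0 → posterior Gamma(7, 5)
obs 2: x=6 → posterior Gamma(13, 6)
obs 3: x=6 → posterior Gamma(19, 7)
obs 4: x=4 → posterior Gamma(23, 8)
obs 5: x=2 → posterior Gamma(25, 9)
obs 6: x=1 → posterior Gamma(26, 10)
obs 7: x=1 → posterior Gamma(27, 11)
obs 8: x=4 → posterior Gamma(31, 12)
obs 9: x=0 → posterior Gamma(31, 13)
obs 10: x=0 → posterior Gamma(31, 14)
obs 11: x=1 → posterior Gamma(32, 15)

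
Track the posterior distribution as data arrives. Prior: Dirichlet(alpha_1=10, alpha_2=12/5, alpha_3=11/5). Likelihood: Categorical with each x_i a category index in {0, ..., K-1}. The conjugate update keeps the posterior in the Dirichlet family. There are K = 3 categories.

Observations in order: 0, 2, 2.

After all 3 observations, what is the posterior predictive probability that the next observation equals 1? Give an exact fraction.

3/22

obs 1: x=0 → posterior Dirichlet(11, 12/5, 11/5)
obs 2: x=2 → posterior Dirichlet(11, 12/5, 16/5)
obs 3: x=2 → posterior Dirichlet(11, 12/5, 21/5)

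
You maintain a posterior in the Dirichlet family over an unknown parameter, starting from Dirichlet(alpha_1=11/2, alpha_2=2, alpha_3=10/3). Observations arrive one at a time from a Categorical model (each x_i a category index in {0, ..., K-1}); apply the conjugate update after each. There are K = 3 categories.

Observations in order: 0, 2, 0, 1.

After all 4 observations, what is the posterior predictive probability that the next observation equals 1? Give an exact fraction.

18/89

obs 1: x=0 → posterior Dirichlet(13/2, 2, 10/3)
obs 2: x=2 → posterior Dirichlet(13/2, 2, 13/3)
obs 3: x=0 → posterior Dirichlet(15/2, 2, 13/3)
obs 4: x=1 → posterior Dirichlet(15/2, 3, 13/3)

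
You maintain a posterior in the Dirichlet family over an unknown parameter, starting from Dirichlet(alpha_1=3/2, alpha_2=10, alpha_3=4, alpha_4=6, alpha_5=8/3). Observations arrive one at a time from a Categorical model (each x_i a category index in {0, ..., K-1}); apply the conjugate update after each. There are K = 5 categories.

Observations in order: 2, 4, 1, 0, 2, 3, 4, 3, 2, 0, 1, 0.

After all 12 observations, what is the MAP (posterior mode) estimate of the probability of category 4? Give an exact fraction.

obs 1: x=2 → posterior Dirichlet(3/2, 10, 5, 6, 8/3)
obs 2: x=4 → posterior Dirichlet(3/2, 10, 5, 6, 11/3)
obs 3: x=1 → posterior Dirichlet(3/2, 11, 5, 6, 11/3)
obs 4: x=0 → posterior Dirichlet(5/2, 11, 5, 6, 11/3)
obs 5: x=2 → posterior Dirichlet(5/2, 11, 6, 6, 11/3)
obs 6: x=3 → posterior Dirichlet(5/2, 11, 6, 7, 11/3)
obs 7: x=4 → posterior Dirichlet(5/2, 11, 6, 7, 14/3)
obs 8: x=3 → posterior Dirichlet(5/2, 11, 6, 8, 14/3)
obs 9: x=2 → posterior Dirichlet(5/2, 11, 7, 8, 14/3)
obs 10: x=0 → posterior Dirichlet(7/2, 11, 7, 8, 14/3)
obs 11: x=1 → posterior Dirichlet(7/2, 12, 7, 8, 14/3)
obs 12: x=0 → posterior Dirichlet(9/2, 12, 7, 8, 14/3)

2/17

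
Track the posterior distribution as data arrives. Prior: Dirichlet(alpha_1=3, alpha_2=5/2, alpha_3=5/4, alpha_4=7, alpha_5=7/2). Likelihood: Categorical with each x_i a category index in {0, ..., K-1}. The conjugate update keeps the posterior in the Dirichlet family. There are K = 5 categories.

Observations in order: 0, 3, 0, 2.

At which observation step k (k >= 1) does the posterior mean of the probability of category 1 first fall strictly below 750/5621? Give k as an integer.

obs 1: x=0 → posterior Dirichlet(4, 5/2, 5/4, 7, 7/2)
obs 2: x=3 → posterior Dirichlet(4, 5/2, 5/4, 8, 7/2)
obs 3: x=0 → posterior Dirichlet(5, 5/2, 5/4, 8, 7/2)
obs 4: x=2 → posterior Dirichlet(5, 5/2, 9/4, 8, 7/2)

k = 2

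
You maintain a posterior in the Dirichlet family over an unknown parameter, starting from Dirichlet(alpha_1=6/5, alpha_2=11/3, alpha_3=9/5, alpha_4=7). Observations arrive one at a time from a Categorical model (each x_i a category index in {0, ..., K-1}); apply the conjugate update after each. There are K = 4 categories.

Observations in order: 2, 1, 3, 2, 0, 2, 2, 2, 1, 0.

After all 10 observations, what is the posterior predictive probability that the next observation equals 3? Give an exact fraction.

obs 1: x=2 → posterior Dirichlet(6/5, 11/3, 14/5, 7)
obs 2: x=1 → posterior Dirichlet(6/5, 14/3, 14/5, 7)
obs 3: x=3 → posterior Dirichlet(6/5, 14/3, 14/5, 8)
obs 4: x=2 → posterior Dirichlet(6/5, 14/3, 19/5, 8)
obs 5: x=0 → posterior Dirichlet(11/5, 14/3, 19/5, 8)
obs 6: x=2 → posterior Dirichlet(11/5, 14/3, 24/5, 8)
obs 7: x=2 → posterior Dirichlet(11/5, 14/3, 29/5, 8)
obs 8: x=2 → posterior Dirichlet(11/5, 14/3, 34/5, 8)
obs 9: x=1 → posterior Dirichlet(11/5, 17/3, 34/5, 8)
obs 10: x=0 → posterior Dirichlet(16/5, 17/3, 34/5, 8)

24/71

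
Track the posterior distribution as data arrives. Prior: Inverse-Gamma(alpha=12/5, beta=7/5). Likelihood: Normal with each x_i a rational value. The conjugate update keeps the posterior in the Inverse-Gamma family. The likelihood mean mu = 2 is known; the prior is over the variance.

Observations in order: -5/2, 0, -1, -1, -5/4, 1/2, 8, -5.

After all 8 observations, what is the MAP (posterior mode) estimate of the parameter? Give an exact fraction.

obs 1: x=-5/2 → posterior Inverse-Gamma(29/10, 461/40)
obs 2: x=0 → posterior Inverse-Gamma(17/5, 541/40)
obs 3: x=-1 → posterior Inverse-Gamma(39/10, 721/40)
obs 4: x=-1 → posterior Inverse-Gamma(22/5, 901/40)
obs 5: x=-5/4 → posterior Inverse-Gamma(49/10, 4449/160)
obs 6: x=1/2 → posterior Inverse-Gamma(27/5, 4629/160)
obs 7: x=8 → posterior Inverse-Gamma(59/10, 7509/160)
obs 8: x=-5 → posterior Inverse-Gamma(32/5, 11429/160)

11429/1184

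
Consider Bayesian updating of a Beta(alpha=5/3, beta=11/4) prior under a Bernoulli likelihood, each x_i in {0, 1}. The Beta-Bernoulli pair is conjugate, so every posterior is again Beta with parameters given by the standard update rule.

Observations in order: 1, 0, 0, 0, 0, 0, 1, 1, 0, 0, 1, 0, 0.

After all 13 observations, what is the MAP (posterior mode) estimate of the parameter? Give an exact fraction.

56/185

obs 1: x=1 → posterior Beta(8/3, 11/4)
obs 2: x=0 → posterior Beta(8/3, 15/4)
obs 3: x=0 → posterior Beta(8/3, 19/4)
obs 4: x=0 → posterior Beta(8/3, 23/4)
obs 5: x=0 → posterior Beta(8/3, 27/4)
obs 6: x=0 → posterior Beta(8/3, 31/4)
obs 7: x=1 → posterior Beta(11/3, 31/4)
obs 8: x=1 → posterior Beta(14/3, 31/4)
obs 9: x=0 → posterior Beta(14/3, 35/4)
obs 10: x=0 → posterior Beta(14/3, 39/4)
obs 11: x=1 → posterior Beta(17/3, 39/4)
obs 12: x=0 → posterior Beta(17/3, 43/4)
obs 13: x=0 → posterior Beta(17/3, 47/4)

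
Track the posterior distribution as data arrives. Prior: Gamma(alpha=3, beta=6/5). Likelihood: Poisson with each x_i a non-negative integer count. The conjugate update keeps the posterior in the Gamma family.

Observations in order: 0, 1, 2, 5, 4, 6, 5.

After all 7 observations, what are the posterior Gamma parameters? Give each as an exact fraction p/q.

obs 1: x=0 → posterior Gamma(3, 11/5)
obs 2: x=1 → posterior Gamma(4, 16/5)
obs 3: x=2 → posterior Gamma(6, 21/5)
obs 4: x=5 → posterior Gamma(11, 26/5)
obs 5: x=4 → posterior Gamma(15, 31/5)
obs 6: x=6 → posterior Gamma(21, 36/5)
obs 7: x=5 → posterior Gamma(26, 41/5)

alpha=26, beta=41/5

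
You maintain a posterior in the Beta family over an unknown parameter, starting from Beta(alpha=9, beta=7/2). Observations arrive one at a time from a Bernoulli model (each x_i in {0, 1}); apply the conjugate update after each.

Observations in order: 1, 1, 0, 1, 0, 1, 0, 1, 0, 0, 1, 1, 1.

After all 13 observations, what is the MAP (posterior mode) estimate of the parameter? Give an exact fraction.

32/47

obs 1: x=1 → posterior Beta(10, 7/2)
obs 2: x=1 → posterior Beta(11, 7/2)
obs 3: x=0 → posterior Beta(11, 9/2)
obs 4: x=1 → posterior Beta(12, 9/2)
obs 5: x=0 → posterior Beta(12, 11/2)
obs 6: x=1 → posterior Beta(13, 11/2)
obs 7: x=0 → posterior Beta(13, 13/2)
obs 8: x=1 → posterior Beta(14, 13/2)
obs 9: x=0 → posterior Beta(14, 15/2)
obs 10: x=0 → posterior Beta(14, 17/2)
obs 11: x=1 → posterior Beta(15, 17/2)
obs 12: x=1 → posterior Beta(16, 17/2)
obs 13: x=1 → posterior Beta(17, 17/2)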